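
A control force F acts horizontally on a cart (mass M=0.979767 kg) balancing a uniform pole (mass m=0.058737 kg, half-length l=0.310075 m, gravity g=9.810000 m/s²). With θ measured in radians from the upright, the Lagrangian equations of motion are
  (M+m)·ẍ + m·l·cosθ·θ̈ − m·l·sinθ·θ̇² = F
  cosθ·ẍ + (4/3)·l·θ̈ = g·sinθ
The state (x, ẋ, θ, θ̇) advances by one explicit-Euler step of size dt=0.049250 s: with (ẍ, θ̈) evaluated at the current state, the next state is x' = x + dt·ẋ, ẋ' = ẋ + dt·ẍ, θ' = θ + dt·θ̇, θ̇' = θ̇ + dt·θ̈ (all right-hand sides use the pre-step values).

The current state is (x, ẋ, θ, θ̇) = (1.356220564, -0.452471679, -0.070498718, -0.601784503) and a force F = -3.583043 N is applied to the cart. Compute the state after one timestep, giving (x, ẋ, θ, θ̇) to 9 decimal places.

(1.333936334, -0.628401654, -0.100136605, -0.259624757)

sinθ=-0.070440335, cosθ=0.997515994
temp = (F + m·l·θ̇²·sinθ)/(M+m) = (-3.583043 + -0.000464603)/1.038504 = -3.450644006
θ̈ = (g·sinθ − cosθ·temp)/(l·(4/3 − m·cos²θ/(M+m))) = 6.947406001
ẍ = temp − m·l·θ̈·cosθ/(M+m) = -3.572182231
Euler: x'=1.356220564+0.049250·-0.452471679=1.333936334, ẋ'=-0.452471679+0.049250·-3.572182231=-0.628401654
       θ'=-0.070498718+0.049250·-0.601784503=-0.100136605, θ̇'=-0.601784503+0.049250·6.947406001=-0.259624757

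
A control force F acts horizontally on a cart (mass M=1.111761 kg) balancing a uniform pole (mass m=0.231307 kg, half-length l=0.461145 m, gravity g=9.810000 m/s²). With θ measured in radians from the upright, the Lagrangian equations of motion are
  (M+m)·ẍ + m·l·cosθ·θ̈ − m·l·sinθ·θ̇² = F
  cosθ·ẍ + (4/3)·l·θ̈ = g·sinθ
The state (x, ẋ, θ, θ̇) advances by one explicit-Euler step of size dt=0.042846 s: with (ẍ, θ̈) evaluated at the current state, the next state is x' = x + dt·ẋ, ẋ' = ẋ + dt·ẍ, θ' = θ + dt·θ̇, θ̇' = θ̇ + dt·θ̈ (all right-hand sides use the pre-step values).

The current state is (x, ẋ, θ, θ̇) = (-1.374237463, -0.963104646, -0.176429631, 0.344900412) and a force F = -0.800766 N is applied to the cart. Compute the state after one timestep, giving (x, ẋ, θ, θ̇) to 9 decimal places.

(-1.415502645, -0.981663688, -0.161652028, 0.254633182)

sinθ=-0.175515755, cosθ=0.984476622
temp = (F + m·l·θ̇²·sinθ)/(M+m) = (-0.800766 + -0.002227049)/1.343068 = -0.597879667
θ̈ = (g·sinθ − cosθ·temp)/(l·(4/3 − m·cos²θ/(M+m))) = -2.106783121
ẍ = temp − m·l·θ̈·cosθ/(M+m) = -0.433156943
Euler: x'=-1.374237463+0.042846·-0.963104646=-1.415502645, ẋ'=-0.963104646+0.042846·-0.433156943=-0.981663688
       θ'=-0.176429631+0.042846·0.344900412=-0.161652028, θ̇'=0.344900412+0.042846·-2.106783121=0.254633182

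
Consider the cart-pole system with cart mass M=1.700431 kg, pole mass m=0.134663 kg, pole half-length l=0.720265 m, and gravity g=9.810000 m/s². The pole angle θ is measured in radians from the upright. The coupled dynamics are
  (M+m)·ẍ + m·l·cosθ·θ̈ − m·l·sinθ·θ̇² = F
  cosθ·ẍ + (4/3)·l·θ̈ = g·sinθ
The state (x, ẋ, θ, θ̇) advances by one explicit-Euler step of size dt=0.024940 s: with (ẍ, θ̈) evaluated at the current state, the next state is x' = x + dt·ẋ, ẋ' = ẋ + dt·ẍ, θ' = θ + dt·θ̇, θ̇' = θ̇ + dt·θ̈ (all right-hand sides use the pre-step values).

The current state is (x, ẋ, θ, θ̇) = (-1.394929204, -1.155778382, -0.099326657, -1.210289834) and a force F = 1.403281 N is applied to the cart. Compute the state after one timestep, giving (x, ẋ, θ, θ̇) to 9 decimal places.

(-1.423754317, -1.134405011, -0.129511285, -1.257698931)

sinθ=-0.099163415, cosθ=0.995071162
temp = (F + m·l·θ̇²·sinθ)/(M+m) = (1.403281 + -0.014088697)/1.835094 = 0.757014247
θ̈ = (g·sinθ − cosθ·temp)/(l·(4/3 − m·cos²θ/(M+m))) = -1.900926118
ẍ = temp − m·l·θ̈·cosθ/(M+m) = 0.856991606
Euler: x'=-1.394929204+0.024940·-1.155778382=-1.423754317, ẋ'=-1.155778382+0.024940·0.856991606=-1.134405011
       θ'=-0.099326657+0.024940·-1.210289834=-0.129511285, θ̇'=-1.210289834+0.024940·-1.900926118=-1.257698931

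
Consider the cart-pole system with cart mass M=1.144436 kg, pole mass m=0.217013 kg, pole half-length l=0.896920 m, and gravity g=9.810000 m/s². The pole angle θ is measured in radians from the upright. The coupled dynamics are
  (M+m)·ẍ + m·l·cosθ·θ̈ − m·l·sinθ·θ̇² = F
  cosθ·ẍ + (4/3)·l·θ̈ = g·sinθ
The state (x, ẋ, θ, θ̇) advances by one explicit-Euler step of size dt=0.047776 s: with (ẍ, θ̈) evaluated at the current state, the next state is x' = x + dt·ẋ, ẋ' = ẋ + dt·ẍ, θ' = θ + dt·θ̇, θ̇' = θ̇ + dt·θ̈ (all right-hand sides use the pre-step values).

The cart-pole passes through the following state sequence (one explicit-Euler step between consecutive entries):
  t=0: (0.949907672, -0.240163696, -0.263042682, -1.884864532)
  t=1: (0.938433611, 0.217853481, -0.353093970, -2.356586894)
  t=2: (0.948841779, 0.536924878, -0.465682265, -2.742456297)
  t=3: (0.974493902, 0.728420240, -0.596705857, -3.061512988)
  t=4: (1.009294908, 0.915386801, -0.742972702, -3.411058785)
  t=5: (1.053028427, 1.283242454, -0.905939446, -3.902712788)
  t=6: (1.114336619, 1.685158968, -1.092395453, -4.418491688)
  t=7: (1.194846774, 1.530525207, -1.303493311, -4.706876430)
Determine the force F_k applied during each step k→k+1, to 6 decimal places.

F_0 = 11.375965 N
F_1 = 7.991137 N
F_2 = 4.952851 N
F_3 = 5.175057 N
F_4 = 10.539491 N
F_5 = 12.490001 N
F_6 = -1.573987 N

step 0→1:
  ẍ = (ẋ'−ẋ)/dt = (0.217853481−-0.240163696)/0.047776 = 9.586763
  θ̈ = (θ̇'−θ̇)/dt = (-2.356586894−-1.884864532)/0.047776 = -9.873626
  sinθ=-0.260020, cosθ=0.965603
  F = (M+m)·ẍ + m·l·cosθ·θ̈ − m·l·sinθ·θ̇² = 13.051889 + -1.855730 − -0.179807 = 11.375965
step 1→2:
  ẍ = (ẋ'−ẋ)/dt = (0.536924878−0.217853481)/0.047776 = 6.678487
  θ̈ = (θ̇'−θ̇)/dt = (-2.742456297−-2.356586894)/0.047776 = -8.076637
  sinθ=-0.345803, cosθ=0.938307
  F = (M+m)·ẍ + m·l·cosθ·θ̈ − m·l·sinθ·θ̇² = 9.092420 + -1.475078 − -0.373796 = 7.991137
step 2→3:
  ẍ = (ẋ'−ẋ)/dt = (0.728420240−0.536924878)/0.047776 = 4.008192
  θ̈ = (θ̇'−θ̇)/dt = (-3.061512988−-2.742456297)/0.047776 = -6.678179
  sinθ=-0.449033, cosθ=0.893515
  F = (M+m)·ẍ + m·l·cosθ·θ̈ − m·l·sinθ·θ̇² = 5.456948 + -1.161447 − -0.657350 = 4.952851
step 3→4:
  ẍ = (ẋ'−ẋ)/dt = (0.915386801−0.728420240)/0.047776 = 3.913399
  θ̈ = (θ̇'−θ̇)/dt = (-3.411058785−-3.061512988)/0.047776 = -7.316347
  sinθ=-0.561921, cosθ=0.827191
  F = (M+m)·ẍ + m·l·cosθ·θ̈ − m·l·sinθ·θ̇² = 5.327893 + -1.177985 − -1.025148 = 5.175057
step 4→5:
  ẍ = (ẋ'−ẋ)/dt = (1.283242454−0.915386801)/0.047776 = 7.699591
  θ̈ = (θ̇'−θ̇)/dt = (-3.902712788−-3.411058785)/0.047776 = -10.290816
  sinθ=-0.676480, cosθ=0.736461
  F = (M+m)·ẍ + m·l·cosθ·θ̈ − m·l·sinθ·θ̇² = 10.482600 + -1.475159 − -1.532050 = 10.539491
step 5→6:
  ẍ = (ẋ'−ẋ)/dt = (1.685158968−1.283242454)/0.047776 = 8.412519
  θ̈ = (θ̇'−θ̇)/dt = (-4.418491688−-3.902712788)/0.047776 = -10.795774
  sinθ=-0.787005, cosθ=0.616947
  F = (M+m)·ẍ + m·l·cosθ·θ̈ − m·l·sinθ·θ̇² = 11.453216 + -1.296405 − -2.333190 = 12.490001
step 6→7:
  ẍ = (ẋ'−ẋ)/dt = (1.530525207−1.685158968)/0.047776 = -3.236641
  θ̈ = (θ̇'−θ̇)/dt = (-4.706876430−-4.418491688)/0.047776 = -6.036184
  sinθ=-0.887732, cosθ=0.460360
  F = (M+m)·ẍ + m·l·cosθ·θ̈ − m·l·sinθ·θ̇² = -4.406522 + -0.540878 − -3.373413 = -1.573987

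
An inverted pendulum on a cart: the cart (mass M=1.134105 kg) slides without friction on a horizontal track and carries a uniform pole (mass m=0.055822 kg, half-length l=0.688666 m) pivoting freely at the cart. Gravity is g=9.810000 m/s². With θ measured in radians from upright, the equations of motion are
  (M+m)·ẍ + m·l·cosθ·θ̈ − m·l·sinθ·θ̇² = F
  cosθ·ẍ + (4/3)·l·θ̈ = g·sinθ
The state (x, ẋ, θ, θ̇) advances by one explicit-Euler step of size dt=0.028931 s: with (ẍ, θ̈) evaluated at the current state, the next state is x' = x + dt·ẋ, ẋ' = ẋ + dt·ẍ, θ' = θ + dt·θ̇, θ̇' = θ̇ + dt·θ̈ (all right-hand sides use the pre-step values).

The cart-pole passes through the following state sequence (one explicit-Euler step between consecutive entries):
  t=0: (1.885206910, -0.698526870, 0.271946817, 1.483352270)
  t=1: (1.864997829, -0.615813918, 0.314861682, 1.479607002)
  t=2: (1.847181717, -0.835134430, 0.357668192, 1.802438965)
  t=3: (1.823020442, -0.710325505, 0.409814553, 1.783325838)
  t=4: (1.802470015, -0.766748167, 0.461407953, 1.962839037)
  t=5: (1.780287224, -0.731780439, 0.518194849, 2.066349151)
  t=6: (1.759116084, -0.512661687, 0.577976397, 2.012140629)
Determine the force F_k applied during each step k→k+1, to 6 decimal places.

step 0→1:
  ẍ = (ẋ'−ẋ)/dt = (-0.615813918−-0.698526870)/0.028931 = 2.858973
  θ̈ = (θ̇'−θ̇)/dt = (1.479607002−1.483352270)/0.028931 = -0.129455
  sinθ=0.268607, cosθ=0.963250
  F = (M+m)·ẍ + m·l·cosθ·θ̈ − m·l·sinθ·θ̇² = 3.401969 + -0.004794 − 0.022721 = 3.374455
step 1→2:
  ẍ = (ẋ'−ẋ)/dt = (-0.835134430−-0.615813918)/0.028931 = -7.580813
  θ̈ = (θ̇'−θ̇)/dt = (1.802438965−1.479607002)/0.028931 = 11.158687
  sinθ=0.309685, cosθ=0.950839
  F = (M+m)·ẍ + m·l·cosθ·θ̈ − m·l·sinθ·θ̇² = -9.020615 + 0.407882 − 0.026063 = -8.638796
step 2→3:
  ẍ = (ẋ'−ẋ)/dt = (-0.710325505−-0.835134430)/0.028931 = 4.314020
  θ̈ = (θ̇'−θ̇)/dt = (1.783325838−1.802438965)/0.028931 = -0.660645
  sinθ=0.350091, cosθ=0.936716
  F = (M+m)·ẍ + m·l·cosθ·θ̈ − m·l·sinθ·θ̇² = 5.133369 + -0.023790 − 0.043724 = 5.065856
step 3→4:
  ẍ = (ẋ'−ẋ)/dt = (-0.766748167−-0.710325505)/0.028931 = -1.950249
  θ̈ = (θ̇'−θ̇)/dt = (1.962839037−1.783325838)/0.028931 = 6.204874
  sinθ=0.398439, cosθ=0.917195
  F = (M+m)·ẍ + m·l·cosθ·θ̈ − m·l·sinθ·θ̇² = -2.320654 + 0.218780 − 0.048712 = -2.150586
step 4→5:
  ẍ = (ẋ'−ẋ)/dt = (-0.731780439−-0.766748167)/0.028931 = 1.208660
  θ̈ = (θ̇'−θ̇)/dt = (2.066349151−1.962839037)/0.028931 = 3.577827
  sinθ=0.445209, cosθ=0.895427
  F = (M+m)·ẍ + m·l·cosθ·θ̈ − m·l·sinθ·θ̇² = 1.438217 + 0.123158 − 0.065940 = 1.495435
step 5→6:
  ẍ = (ẋ'−ẋ)/dt = (-0.512661687−-0.731780439)/0.028931 = 7.573840
  θ̈ = (θ̇'−θ̇)/dt = (2.012140629−2.066349151)/0.028931 = -1.873718
  sinθ=0.495313, cosθ=0.868715
  F = (M+m)·ẍ + m·l·cosθ·θ̈ − m·l·sinθ·θ̇² = 9.012316 + -0.062574 − 0.081302 = 8.868440

F_0 = 3.374455 N
F_1 = -8.638796 N
F_2 = 5.065856 N
F_3 = -2.150586 N
F_4 = 1.495435 N
F_5 = 8.868440 N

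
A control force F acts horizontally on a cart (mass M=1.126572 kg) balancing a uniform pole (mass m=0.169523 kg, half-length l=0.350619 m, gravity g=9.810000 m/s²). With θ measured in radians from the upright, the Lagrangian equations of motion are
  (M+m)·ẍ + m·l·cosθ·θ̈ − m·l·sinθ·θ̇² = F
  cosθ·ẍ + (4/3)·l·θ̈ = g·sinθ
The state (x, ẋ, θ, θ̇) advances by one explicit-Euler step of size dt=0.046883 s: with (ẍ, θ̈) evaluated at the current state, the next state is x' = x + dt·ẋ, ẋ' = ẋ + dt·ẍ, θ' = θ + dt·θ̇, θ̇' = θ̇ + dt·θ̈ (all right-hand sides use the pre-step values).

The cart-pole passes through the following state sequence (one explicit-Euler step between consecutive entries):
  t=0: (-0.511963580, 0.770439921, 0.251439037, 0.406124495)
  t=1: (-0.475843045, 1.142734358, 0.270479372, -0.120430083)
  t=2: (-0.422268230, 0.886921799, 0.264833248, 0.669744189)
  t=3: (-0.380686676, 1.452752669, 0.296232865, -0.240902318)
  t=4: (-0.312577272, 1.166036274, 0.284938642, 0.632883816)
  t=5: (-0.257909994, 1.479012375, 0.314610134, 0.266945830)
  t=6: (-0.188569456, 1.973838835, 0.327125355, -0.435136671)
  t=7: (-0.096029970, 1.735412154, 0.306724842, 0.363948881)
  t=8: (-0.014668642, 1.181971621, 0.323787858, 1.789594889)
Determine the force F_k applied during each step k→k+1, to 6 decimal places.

F_0 = 9.643184 N
F_1 = -6.106891 N
F_2 = 14.521329 N
F_3 = -6.867841 N
F_4 = 8.200401 N
F_5 = 12.831912 N
F_6 = -5.635643 N
F_7 = -13.579343 N

step 0→1:
  ẍ = (ẋ'−ẋ)/dt = (1.142734358−0.770439921)/0.046883 = 7.940926
  θ̈ = (θ̇'−θ̇)/dt = (-0.120430083−0.406124495)/0.046883 = -11.231248
  sinθ=0.248798, cosθ=0.968555
  F = (M+m)·ẍ + m·l·cosθ·θ̈ − m·l·sinθ·θ̇² = 10.292195 + -0.646571 − 0.002439 = 9.643184
step 1→2:
  ẍ = (ẋ'−ẋ)/dt = (0.886921799−1.142734358)/0.046883 = -5.456403
  θ̈ = (θ̇'−θ̇)/dt = (0.669744189−-0.120430083)/0.046883 = 16.854175
  sinθ=0.267193, cosθ=0.963643
  F = (M+m)·ẍ + m·l·cosθ·θ̈ − m·l·sinθ·θ̇² = -7.072017 + 0.965356 − 0.000230 = -6.106891
step 2→3:
  ẍ = (ẋ'−ẋ)/dt = (1.452752669−0.886921799)/0.046883 = 12.068999
  θ̈ = (θ̇'−θ̇)/dt = (-0.240902318−0.669744189)/0.046883 = -19.423810
  sinθ=0.261748, cosθ=0.965136
  F = (M+m)·ẍ + m·l·cosθ·θ̈ − m·l·sinθ·θ̇² = 15.642569 + -1.114261 − 0.006979 = 14.521329
step 3→4:
  ẍ = (ẋ'−ẋ)/dt = (1.166036274−1.452752669)/0.046883 = -6.115573
  θ̈ = (θ̇'−θ̇)/dt = (0.632883816−-0.240902318)/0.046883 = 18.637590
  sinθ=0.291919, cosθ=0.956443
  F = (M+m)·ẍ + m·l·cosθ·θ̈ − m·l·sinθ·θ̇² = -7.926363 + 1.059529 − 0.001007 = -6.867841
step 4→5:
  ẍ = (ẋ'−ẋ)/dt = (1.479012375−1.166036274)/0.046883 = 6.675684
  θ̈ = (θ̇'−θ̇)/dt = (0.266945830−0.632883816)/0.046883 = -7.805345
  sinθ=0.281099, cosθ=0.959679
  F = (M+m)·ẍ + m·l·cosθ·θ̈ − m·l·sinθ·θ̇² = 8.652321 + -0.445228 − 0.006692 = 8.200401
step 5→6:
  ẍ = (ẋ'−ẋ)/dt = (1.973838835−1.479012375)/0.046883 = 10.554496
  θ̈ = (θ̇'−θ̇)/dt = (-0.435136671−0.266945830)/0.046883 = -14.975204
  sinθ=0.309446, cosθ=0.950917
  F = (M+m)·ẍ + m·l·cosθ·θ̈ − m·l·sinθ·θ̇² = 13.679630 + -0.846407 − 0.001311 = 12.831912
step 6→7:
  ẍ = (ẋ'−ẋ)/dt = (1.735412154−1.973838835)/0.046883 = -5.085568
  θ̈ = (θ̇'−θ̇)/dt = (0.363948881−-0.435136671)/0.046883 = 17.044250
  sinθ=0.321322, cosθ=0.946970
  F = (M+m)·ẍ + m·l·cosθ·θ̈ − m·l·sinθ·θ̇² = -6.591379 + 0.959352 − 0.003616 = -5.635643
step 7→8:
  ẍ = (ẋ'−ẋ)/dt = (1.181971621−1.735412154)/0.046883 = -11.804717
  θ̈ = (θ̇'−θ̇)/dt = (1.789594889−0.363948881)/0.046883 = 30.408592
  sinθ=0.301938, cosθ=0.953328
  F = (M+m)·ẍ + m·l·cosθ·θ̈ − m·l·sinθ·θ̇² = -15.300034 + 1.723068 − 0.002377 = -13.579343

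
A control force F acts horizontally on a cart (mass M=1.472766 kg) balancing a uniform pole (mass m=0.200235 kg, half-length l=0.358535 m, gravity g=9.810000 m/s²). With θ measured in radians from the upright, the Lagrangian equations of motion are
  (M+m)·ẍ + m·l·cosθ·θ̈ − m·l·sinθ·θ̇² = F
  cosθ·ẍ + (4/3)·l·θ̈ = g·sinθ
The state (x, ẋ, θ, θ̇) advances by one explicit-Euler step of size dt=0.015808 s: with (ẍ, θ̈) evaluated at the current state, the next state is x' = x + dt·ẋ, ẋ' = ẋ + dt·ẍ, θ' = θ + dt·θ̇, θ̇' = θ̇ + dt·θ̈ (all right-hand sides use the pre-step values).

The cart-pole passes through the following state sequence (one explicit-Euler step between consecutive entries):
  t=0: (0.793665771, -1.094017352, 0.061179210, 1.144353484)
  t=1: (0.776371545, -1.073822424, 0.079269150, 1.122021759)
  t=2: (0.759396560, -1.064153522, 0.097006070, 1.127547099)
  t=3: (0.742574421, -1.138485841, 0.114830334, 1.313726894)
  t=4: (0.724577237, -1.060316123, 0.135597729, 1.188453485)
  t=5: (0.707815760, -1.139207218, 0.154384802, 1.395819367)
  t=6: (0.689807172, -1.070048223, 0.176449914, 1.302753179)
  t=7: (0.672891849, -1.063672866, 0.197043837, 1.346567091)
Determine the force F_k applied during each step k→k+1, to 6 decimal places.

F_0 = 2.030304 N
F_1 = 1.041142 N
F_2 = -7.034068 N
F_3 = 7.693528 N
F_4 = -7.429856 N
F_5 = 6.880136 N
F_6 = 0.849222 N

step 0→1:
  ẍ = (ẋ'−ẋ)/dt = (-1.073822424−-1.094017352)/0.015808 = 1.277513
  θ̈ = (θ̇'−θ̇)/dt = (1.122021759−1.144353484)/0.015808 = -1.412685
  sinθ=0.061141, cosθ=0.998129
  F = (M+m)·ẍ + m·l·cosθ·θ̈ − m·l·sinθ·θ̇² = 2.137281 + -0.101229 − 0.005748 = 2.030304
step 1→2:
  ẍ = (ẋ'−ẋ)/dt = (-1.064153522−-1.073822424)/0.015808 = 0.611646
  θ̈ = (θ̇'−θ̇)/dt = (1.127547099−1.122021759)/0.015808 = 0.349528
  sinθ=0.079186, cosθ=0.996860
  F = (M+m)·ẍ + m·l·cosθ·θ̈ − m·l·sinθ·θ̇² = 1.023285 + 0.025014 − 0.007157 = 1.041142
step 2→3:
  ẍ = (ẋ'−ẋ)/dt = (-1.138485841−-1.064153522)/0.015808 = -4.702196
  θ̈ = (θ̇'−θ̇)/dt = (1.313726894−1.127547099)/0.015808 = 11.777568
  sinθ=0.096854, cosθ=0.995299
  F = (M+m)·ẍ + m·l·cosθ·θ̈ − m·l·sinθ·θ̇² = -7.866779 + 0.841551 − 0.008840 = -7.034068
step 3→4:
  ẍ = (ẋ'−ẋ)/dt = (-1.060316123−-1.138485841)/0.015808 = 4.944947
  θ̈ = (θ̇'−θ̇)/dt = (1.188453485−1.313726894)/0.015808 = -7.924684
  sinθ=0.114578, cosθ=0.993414
  F = (M+m)·ẍ + m·l·cosθ·θ̈ − m·l·sinθ·θ̇² = 8.272901 + -0.565176 − 0.014197 = 7.693528
step 4→5:
  ẍ = (ẋ'−ẋ)/dt = (-1.139207218−-1.060316123)/0.015808 = -4.990580
  θ̈ = (θ̇'−θ̇)/dt = (1.395819367−1.188453485)/0.015808 = 13.117781
  sinθ=0.135183, cosθ=0.990821
  F = (M+m)·ẍ + m·l·cosθ·θ̈ − m·l·sinθ·θ̇² = -8.349246 + 0.933097 − 0.013707 = -7.429856
step 5→6:
  ẍ = (ẋ'−ẋ)/dt = (-1.070048223−-1.139207218)/0.015808 = 4.374936
  θ̈ = (θ̇'−θ̇)/dt = (1.302753179−1.395819367)/0.015808 = -5.887284
  sinθ=0.153772, cosθ=0.988106
  F = (M+m)·ẍ + m·l·cosθ·θ̈ − m·l·sinθ·θ̇² = 7.319273 + -0.417629 − 0.021508 = 6.880136
step 6→7:
  ẍ = (ẋ'−ẋ)/dt = (-1.063672866−-1.070048223)/0.015808 = 0.403299
  θ̈ = (θ̇'−θ̇)/dt = (1.346567091−1.302753179)/0.015808 = 2.771629
  sinθ=0.175536, cosθ=0.984473
  F = (M+m)·ẍ + m·l·cosθ·θ̈ − m·l·sinθ·θ̇² = 0.674720 + 0.195889 − 0.021388 = 0.849222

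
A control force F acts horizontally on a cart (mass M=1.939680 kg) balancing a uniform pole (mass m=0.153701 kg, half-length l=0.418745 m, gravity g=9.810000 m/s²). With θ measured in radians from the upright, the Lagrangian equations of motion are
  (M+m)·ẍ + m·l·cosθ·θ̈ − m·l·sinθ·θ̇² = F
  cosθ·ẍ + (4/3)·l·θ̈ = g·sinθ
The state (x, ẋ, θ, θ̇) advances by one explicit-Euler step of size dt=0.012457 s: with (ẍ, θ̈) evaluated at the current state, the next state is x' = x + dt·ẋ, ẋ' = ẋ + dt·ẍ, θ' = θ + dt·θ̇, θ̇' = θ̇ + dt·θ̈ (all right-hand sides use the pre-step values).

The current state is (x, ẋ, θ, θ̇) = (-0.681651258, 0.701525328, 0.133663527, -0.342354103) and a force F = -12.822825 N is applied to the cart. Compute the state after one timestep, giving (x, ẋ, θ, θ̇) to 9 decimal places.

(-0.672912357, 0.619924549, 0.129398822, -0.168336911)

sinθ=0.133265878, cosθ=0.991080323
temp = (F + m·l·θ̇²·sinθ)/(M+m) = (-12.822825 + 0.001005302)/2.093381 = -6.124933635
θ̈ = (g·sinθ − cosθ·temp)/(l·(4/3 − m·cos²θ/(M+m))) = 13.969430192
ẍ = temp − m·l·θ̈·cosθ/(M+m) = -6.550596335
Euler: x'=-0.681651258+0.012457·0.701525328=-0.672912357, ẋ'=0.701525328+0.012457·-6.550596335=0.619924549
       θ'=0.133663527+0.012457·-0.342354103=0.129398822, θ̇'=-0.342354103+0.012457·13.969430192=-0.168336911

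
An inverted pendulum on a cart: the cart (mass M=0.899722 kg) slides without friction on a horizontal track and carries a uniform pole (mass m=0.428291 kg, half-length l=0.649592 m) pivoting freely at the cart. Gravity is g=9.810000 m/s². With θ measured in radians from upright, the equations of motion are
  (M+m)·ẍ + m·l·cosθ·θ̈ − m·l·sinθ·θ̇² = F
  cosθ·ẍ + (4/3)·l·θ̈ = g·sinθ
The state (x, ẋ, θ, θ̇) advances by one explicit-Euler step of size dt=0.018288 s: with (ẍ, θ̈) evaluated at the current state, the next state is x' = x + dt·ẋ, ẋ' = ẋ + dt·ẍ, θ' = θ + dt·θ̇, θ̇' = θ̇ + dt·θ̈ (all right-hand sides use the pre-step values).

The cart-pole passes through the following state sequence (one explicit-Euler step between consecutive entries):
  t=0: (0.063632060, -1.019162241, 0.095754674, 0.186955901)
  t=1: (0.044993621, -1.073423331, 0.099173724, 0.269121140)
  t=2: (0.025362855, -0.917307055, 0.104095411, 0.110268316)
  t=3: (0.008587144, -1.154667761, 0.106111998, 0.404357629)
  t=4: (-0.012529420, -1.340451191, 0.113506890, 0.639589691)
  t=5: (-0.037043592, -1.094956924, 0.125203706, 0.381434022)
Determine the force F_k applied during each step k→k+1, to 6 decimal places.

step 0→1:
  ẍ = (ẋ'−ẋ)/dt = (-1.073423331−-1.019162241)/0.018288 = -2.967033
  θ̈ = (θ̇'−θ̇)/dt = (0.269121140−0.186955901)/0.018288 = 4.492850
  sinθ=0.095608, cosθ=0.995419
  F = (M+m)·ẍ + m·l·cosθ·θ̈ − m·l·sinθ·θ̇² = -3.940258 + 1.244249 − 0.000930 = -2.696938
step 1→2:
  ẍ = (ẋ'−ẋ)/dt = (-0.917307055−-1.073423331)/0.018288 = 8.536542
  θ̈ = (θ̇'−θ̇)/dt = (0.110268316−0.269121140)/0.018288 = -8.686178
  sinθ=0.099011, cosθ=0.995086
  F = (M+m)·ẍ + m·l·cosθ·θ̈ − m·l·sinθ·θ̇² = 11.336638 + -2.404745 − 0.001995 = 8.929898
step 2→3:
  ẍ = (ẋ'−ẋ)/dt = (-1.154667761−-0.917307055)/0.018288 = -12.979041
  θ̈ = (θ̇'−θ̇)/dt = (0.404357629−0.110268316)/0.018288 = 16.080999
  sinθ=0.103908, cosθ=0.994587
  F = (M+m)·ẍ + m·l·cosθ·θ̈ − m·l·sinθ·θ̇² = -17.236335 + 4.449748 − 0.000352 = -12.786939
step 3→4:
  ẍ = (ẋ'−ẋ)/dt = (-1.340451191−-1.154667761)/0.018288 = -10.158762
  θ̈ = (θ̇'−θ̇)/dt = (0.639589691−0.404357629)/0.018288 = 12.862646
  sinθ=0.105913, cosθ=0.994375
  F = (M+m)·ẍ + m·l·cosθ·θ̈ − m·l·sinθ·θ̇² = -13.490967 + 3.558445 − 0.004818 = -9.937340
step 4→5:
  ẍ = (ẋ'−ẋ)/dt = (-1.094956924−-1.340451191)/0.018288 = 13.423790
  θ̈ = (θ̇'−θ̇)/dt = (0.381434022−0.639589691)/0.018288 = -14.116124
  sinθ=0.113263, cosθ=0.993565
  F = (M+m)·ẍ + m·l·cosθ·θ̈ − m·l·sinθ·θ̇² = 17.826967 + -3.902037 − 0.012891 = 13.912040

F_0 = -2.696938 N
F_1 = 8.929898 N
F_2 = -12.786939 N
F_3 = -9.937340 N
F_4 = 13.912040 N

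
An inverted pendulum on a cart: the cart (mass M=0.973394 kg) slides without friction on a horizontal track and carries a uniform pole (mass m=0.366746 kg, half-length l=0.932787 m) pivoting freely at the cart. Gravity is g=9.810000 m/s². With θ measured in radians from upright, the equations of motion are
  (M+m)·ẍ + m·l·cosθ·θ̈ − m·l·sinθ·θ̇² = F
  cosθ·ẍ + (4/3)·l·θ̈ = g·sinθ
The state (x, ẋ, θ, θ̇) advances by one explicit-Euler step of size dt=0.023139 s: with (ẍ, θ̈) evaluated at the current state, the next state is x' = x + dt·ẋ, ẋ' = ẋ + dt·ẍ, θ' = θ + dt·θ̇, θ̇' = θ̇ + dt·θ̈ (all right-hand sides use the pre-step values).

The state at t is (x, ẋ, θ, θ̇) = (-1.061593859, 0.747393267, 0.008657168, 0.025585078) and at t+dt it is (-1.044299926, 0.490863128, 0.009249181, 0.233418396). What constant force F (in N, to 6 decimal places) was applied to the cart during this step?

ẍ = (ẋ'−ẋ)/dt = (0.490863128−0.747393267)/0.023139 = -11.086483
θ̈ = (θ̇'−θ̇)/dt = (0.233418396−0.025585078)/0.023139 = 8.981949
sinθ=0.008657, cosθ=0.999963
F = (M+m)·ẍ + m·l·cosθ·θ̈ − m·l·sinθ·θ̇² = -14.857440 + 3.072573 − 0.000002 = -11.784869

F = -11.784869 N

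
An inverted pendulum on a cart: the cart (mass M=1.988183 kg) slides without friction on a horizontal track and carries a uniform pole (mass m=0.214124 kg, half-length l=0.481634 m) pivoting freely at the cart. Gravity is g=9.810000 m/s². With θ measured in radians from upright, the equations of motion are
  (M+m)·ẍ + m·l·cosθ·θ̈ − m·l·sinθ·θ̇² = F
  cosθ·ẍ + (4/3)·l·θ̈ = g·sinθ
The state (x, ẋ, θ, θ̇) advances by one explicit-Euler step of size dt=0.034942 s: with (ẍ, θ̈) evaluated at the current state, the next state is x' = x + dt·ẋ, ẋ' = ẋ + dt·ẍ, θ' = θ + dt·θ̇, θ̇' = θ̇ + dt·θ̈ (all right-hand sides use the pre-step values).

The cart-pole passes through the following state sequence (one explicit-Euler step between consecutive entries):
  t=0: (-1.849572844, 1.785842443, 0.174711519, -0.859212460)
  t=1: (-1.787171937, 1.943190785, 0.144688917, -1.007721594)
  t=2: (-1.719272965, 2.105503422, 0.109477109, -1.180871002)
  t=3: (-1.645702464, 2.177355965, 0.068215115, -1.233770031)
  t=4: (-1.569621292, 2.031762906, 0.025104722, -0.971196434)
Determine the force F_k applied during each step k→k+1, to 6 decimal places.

F_0 = 9.472395 N
F_1 = 9.709359 N
F_2 = 4.357780 N
F_3 = -8.413898 N

step 0→1:
  ẍ = (ẋ'−ẋ)/dt = (1.943190785−1.785842443)/0.034942 = 4.503129
  θ̈ = (θ̇'−θ̇)/dt = (-1.007721594−-0.859212460)/0.034942 = -4.250161
  sinθ=0.173824, cosθ=0.984777
  F = (M+m)·ẍ + m·l·cosθ·θ̈ − m·l·sinθ·θ̇² = 9.917273 + -0.431644 − 0.013234 = 9.472395
step 1→2:
  ẍ = (ẋ'−ẋ)/dt = (2.105503422−1.943190785)/0.034942 = 4.645202
  θ̈ = (θ̇'−θ̇)/dt = (-1.180871002−-1.007721594)/0.034942 = -4.955338
  sinθ=0.144185, cosθ=0.989551
  F = (M+m)·ẍ + m·l·cosθ·θ̈ − m·l·sinθ·θ̇² = 10.230160 + -0.505701 − 0.015100 = 9.709359
step 2→3:
  ẍ = (ẋ'−ẋ)/dt = (2.177355965−2.105503422)/0.034942 = 2.056337
  θ̈ = (θ̇'−θ̇)/dt = (-1.233770031−-1.180871002)/0.034942 = -1.513910
  sinθ=0.109259, cosθ=0.994013
  F = (M+m)·ẍ + m·l·cosθ·θ̈ − m·l·sinθ·θ̇² = 4.528686 + -0.155194 − 0.015712 = 4.357780
step 3→4:
  ẍ = (ẋ'−ẋ)/dt = (2.031762906−2.177355965)/0.034942 = -4.166707
  θ̈ = (θ̇'−θ̇)/dt = (-0.971196434−-1.233770031)/0.034942 = 7.514555
  sinθ=0.068162, cosθ=0.997674
  F = (M+m)·ẍ + m·l·cosθ·θ̈ − m·l·sinθ·θ̇² = -9.176367 + 0.773169 − 0.010700 = -8.413898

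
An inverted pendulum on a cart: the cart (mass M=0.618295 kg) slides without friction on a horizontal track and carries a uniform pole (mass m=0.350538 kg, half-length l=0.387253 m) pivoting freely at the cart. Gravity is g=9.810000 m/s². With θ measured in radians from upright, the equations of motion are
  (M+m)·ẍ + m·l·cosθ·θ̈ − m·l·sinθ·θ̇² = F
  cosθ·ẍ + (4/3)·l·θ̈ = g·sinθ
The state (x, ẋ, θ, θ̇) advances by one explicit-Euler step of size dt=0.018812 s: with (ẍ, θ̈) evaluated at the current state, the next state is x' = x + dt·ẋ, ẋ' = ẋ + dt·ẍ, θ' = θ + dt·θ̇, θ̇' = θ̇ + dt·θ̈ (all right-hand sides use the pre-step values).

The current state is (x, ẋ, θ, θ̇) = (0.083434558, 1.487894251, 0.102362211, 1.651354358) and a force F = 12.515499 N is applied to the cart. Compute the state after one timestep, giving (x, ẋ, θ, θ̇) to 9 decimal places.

sinθ=0.102183546, cosθ=0.994765562
temp = (F + m·l·θ̇²·sinθ)/(M+m) = (12.515499 + 0.037826087)/0.968833 = 12.957160921
θ̈ = (g·sinθ − cosθ·temp)/(l·(4/3 − m·cos²θ/(M+m))) = -31.472971885
ẍ = temp − m·l·θ̈·cosθ/(M+m) = 17.343876408
Euler: x'=0.083434558+0.018812·1.487894251=0.111424825, ẋ'=1.487894251+0.018812·17.343876408=1.814167254
       θ'=0.102362211+0.018812·1.651354358=0.133427489, θ̇'=1.651354358+0.018812·-31.472971885=1.059284811

(0.111424825, 1.814167254, 0.133427489, 1.059284811)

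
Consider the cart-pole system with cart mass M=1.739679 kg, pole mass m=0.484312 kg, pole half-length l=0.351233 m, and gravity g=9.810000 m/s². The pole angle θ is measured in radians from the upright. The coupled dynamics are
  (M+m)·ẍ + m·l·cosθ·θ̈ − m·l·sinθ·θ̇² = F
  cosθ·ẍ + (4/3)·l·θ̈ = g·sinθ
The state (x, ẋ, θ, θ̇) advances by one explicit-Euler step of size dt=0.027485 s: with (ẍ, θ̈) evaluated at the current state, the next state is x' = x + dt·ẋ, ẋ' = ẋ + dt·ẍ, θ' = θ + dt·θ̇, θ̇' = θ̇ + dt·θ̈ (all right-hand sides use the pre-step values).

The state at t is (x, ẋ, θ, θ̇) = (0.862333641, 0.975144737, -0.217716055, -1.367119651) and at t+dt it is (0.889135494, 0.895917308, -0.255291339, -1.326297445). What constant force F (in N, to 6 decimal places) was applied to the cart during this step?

ẍ = (ẋ'−ẋ)/dt = (0.895917308−0.975144737)/0.027485 = -2.882570
θ̈ = (θ̇'−θ̇)/dt = (-1.326297445−-1.367119651)/0.027485 = 1.485254
sinθ=-0.216000, cosθ=0.976393
F = (M+m)·ẍ + m·l·cosθ·θ̈ − m·l·sinθ·θ̇² = -6.410809 + 0.246687 − -0.068673 = -6.095449

F = -6.095449 N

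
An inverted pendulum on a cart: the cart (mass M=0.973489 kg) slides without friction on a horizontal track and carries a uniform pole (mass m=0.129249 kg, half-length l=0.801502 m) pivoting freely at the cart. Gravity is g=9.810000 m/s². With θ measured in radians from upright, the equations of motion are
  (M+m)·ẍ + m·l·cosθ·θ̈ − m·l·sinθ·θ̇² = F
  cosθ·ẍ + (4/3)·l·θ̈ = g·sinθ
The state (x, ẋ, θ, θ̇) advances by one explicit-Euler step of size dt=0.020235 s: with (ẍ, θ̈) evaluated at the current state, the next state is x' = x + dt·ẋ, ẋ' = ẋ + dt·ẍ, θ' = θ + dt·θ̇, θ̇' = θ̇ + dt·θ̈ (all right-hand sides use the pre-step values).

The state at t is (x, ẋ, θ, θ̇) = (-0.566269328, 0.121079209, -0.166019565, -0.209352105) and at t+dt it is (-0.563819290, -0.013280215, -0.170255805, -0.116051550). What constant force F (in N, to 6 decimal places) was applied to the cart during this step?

F = -6.850291 N

ẍ = (ẋ'−ẋ)/dt = (-0.013280215−0.121079209)/0.020235 = -6.639952
θ̈ = (θ̇'−θ̇)/dt = (-0.116051550−-0.209352105)/0.020235 = 4.610850
sinθ=-0.165258, cosθ=0.986250
F = (M+m)·ẍ + m·l·cosθ·θ̈ − m·l·sinθ·θ̇² = -7.322127 + 0.471086 − -0.000750 = -6.850291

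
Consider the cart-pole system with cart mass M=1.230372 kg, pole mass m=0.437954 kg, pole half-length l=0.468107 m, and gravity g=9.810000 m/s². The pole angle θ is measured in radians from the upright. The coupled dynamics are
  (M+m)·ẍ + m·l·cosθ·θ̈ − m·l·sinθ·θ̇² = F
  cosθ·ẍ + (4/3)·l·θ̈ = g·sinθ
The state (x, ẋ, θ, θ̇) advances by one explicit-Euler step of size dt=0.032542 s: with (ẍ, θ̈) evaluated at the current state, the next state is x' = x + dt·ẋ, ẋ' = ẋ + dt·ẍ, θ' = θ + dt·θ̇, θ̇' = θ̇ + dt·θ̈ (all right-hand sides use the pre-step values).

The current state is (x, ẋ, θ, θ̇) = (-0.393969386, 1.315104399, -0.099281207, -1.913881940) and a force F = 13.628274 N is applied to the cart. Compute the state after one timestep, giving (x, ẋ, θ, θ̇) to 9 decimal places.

(-0.351173259, 1.651204121, -0.161562753, -2.500425482)

sinθ=-0.099118189, cosθ=0.995075668
temp = (F + m·l·θ̇²·sinθ)/(M+m) = (13.628274 + -0.074431587)/1.668326 = 8.124216977
θ̈ = (g·sinθ − cosθ·temp)/(l·(4/3 − m·cos²θ/(M+m))) = -18.024200784
ẍ = temp − m·l·θ̈·cosθ/(M+m) = 10.328182711
Euler: x'=-0.393969386+0.032542·1.315104399=-0.351173259, ẋ'=1.315104399+0.032542·10.328182711=1.651204121
       θ'=-0.099281207+0.032542·-1.913881940=-0.161562753, θ̇'=-1.913881940+0.032542·-18.024200784=-2.500425482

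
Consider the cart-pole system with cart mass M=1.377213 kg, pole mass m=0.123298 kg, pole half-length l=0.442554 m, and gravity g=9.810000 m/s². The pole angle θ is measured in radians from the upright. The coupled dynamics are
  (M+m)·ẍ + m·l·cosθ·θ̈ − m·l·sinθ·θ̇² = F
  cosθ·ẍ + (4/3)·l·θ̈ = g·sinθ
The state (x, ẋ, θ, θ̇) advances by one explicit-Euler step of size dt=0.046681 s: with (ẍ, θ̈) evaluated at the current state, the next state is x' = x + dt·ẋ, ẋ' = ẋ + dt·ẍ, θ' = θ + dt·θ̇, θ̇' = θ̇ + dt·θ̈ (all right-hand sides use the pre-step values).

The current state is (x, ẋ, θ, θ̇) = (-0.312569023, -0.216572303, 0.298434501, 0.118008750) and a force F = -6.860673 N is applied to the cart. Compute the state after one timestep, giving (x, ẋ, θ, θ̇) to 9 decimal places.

sinθ=0.294024267, cosθ=0.955797955
temp = (F + m·l·θ̇²·sinθ)/(M+m) = (-6.860673 + 0.000223426)/1.500511 = -4.572075496
θ̈ = (g·sinθ − cosθ·temp)/(l·(4/3 − m·cos²θ/(M+m))) = 13.027472462
ẍ = temp − m·l·θ̈·cosθ/(M+m) = -5.024878583
Euler: x'=-0.312569023+0.046681·-0.216572303=-0.322678835, ẋ'=-0.216572303+0.046681·-5.024878583=-0.451138660
       θ'=0.298434501+0.046681·0.118008750=0.303943267, θ̇'=0.118008750+0.046681·13.027472462=0.726144192

(-0.322678835, -0.451138660, 0.303943267, 0.726144192)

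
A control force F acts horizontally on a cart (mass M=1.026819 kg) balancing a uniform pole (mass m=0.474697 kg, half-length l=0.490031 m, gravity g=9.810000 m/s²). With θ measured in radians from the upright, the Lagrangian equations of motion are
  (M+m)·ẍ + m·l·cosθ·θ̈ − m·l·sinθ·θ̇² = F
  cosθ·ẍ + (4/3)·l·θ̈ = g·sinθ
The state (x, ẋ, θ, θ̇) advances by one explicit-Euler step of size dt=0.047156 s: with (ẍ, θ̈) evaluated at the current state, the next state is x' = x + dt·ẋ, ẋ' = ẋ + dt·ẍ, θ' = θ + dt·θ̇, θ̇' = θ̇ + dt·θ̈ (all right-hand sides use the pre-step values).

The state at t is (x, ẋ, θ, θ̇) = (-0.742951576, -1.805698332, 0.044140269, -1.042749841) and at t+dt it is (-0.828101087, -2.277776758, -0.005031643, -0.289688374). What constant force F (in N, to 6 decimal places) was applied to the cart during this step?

F = -11.331663 N

ẍ = (ẋ'−ẋ)/dt = (-2.277776758−-1.805698332)/0.047156 = -10.010994
θ̈ = (θ̇'−θ̇)/dt = (-0.289688374−-1.042749841)/0.047156 = 15.969579
sinθ=0.044126, cosθ=0.999026
F = (M+m)·ẍ + m·l·cosθ·θ̈ − m·l·sinθ·θ̇² = -15.031667 + 3.711165 − 0.011161 = -11.331663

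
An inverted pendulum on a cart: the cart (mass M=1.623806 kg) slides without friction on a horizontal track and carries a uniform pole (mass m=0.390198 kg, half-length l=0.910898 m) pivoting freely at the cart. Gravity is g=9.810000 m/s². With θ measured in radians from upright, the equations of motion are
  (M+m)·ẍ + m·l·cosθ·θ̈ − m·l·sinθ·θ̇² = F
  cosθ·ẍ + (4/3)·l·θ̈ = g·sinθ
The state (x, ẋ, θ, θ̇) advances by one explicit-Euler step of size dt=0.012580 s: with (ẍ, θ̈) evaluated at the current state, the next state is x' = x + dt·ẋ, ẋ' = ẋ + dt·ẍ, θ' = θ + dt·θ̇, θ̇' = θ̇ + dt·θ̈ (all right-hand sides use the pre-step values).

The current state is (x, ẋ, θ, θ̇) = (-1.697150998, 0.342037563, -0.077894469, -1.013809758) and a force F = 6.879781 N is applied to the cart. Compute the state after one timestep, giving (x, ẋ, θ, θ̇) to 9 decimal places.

sinθ=-0.077815721, cosθ=0.996967760
temp = (F + m·l·θ̇²·sinθ)/(M+m) = (6.879781 + -0.028427264)/2.014004 = 3.401857065
θ̈ = (g·sinθ − cosθ·temp)/(l·(4/3 − m·cos²θ/(M+m))) = -3.998494067
ẍ = temp − m·l·θ̈·cosθ/(M+m) = 4.105369905
Euler: x'=-1.697150998+0.012580·0.342037563=-1.692848165, ẋ'=0.342037563+0.012580·4.105369905=0.393683116
       θ'=-0.077894469+0.012580·-1.013809758=-0.090648196, θ̇'=-1.013809758+0.012580·-3.998494067=-1.064110813

(-1.692848165, 0.393683116, -0.090648196, -1.064110813)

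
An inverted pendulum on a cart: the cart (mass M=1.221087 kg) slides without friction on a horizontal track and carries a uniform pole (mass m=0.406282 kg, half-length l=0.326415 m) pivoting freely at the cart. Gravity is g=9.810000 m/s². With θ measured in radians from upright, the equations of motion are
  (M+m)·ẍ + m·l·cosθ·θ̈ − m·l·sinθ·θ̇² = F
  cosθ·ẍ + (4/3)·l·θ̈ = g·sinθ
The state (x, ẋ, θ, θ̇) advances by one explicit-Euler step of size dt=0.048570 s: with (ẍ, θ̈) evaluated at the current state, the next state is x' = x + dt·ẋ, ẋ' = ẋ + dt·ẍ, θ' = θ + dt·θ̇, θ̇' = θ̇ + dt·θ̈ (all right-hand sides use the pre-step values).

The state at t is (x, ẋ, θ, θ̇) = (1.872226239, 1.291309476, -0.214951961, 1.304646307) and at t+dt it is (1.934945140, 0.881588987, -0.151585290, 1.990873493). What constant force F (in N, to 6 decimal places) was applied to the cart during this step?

F = -11.849231 N

ẍ = (ẋ'−ẋ)/dt = (0.881588987−1.291309476)/0.048570 = -8.435670
θ̈ = (θ̇'−θ̇)/dt = (1.990873493−1.304646307)/0.048570 = 14.128622
sinθ=-0.213300, cosθ=0.976987
F = (M+m)·ẍ + m·l·cosθ·θ̈ − m·l·sinθ·θ̇² = -13.727948 + 1.830569 − -0.048148 = -11.849231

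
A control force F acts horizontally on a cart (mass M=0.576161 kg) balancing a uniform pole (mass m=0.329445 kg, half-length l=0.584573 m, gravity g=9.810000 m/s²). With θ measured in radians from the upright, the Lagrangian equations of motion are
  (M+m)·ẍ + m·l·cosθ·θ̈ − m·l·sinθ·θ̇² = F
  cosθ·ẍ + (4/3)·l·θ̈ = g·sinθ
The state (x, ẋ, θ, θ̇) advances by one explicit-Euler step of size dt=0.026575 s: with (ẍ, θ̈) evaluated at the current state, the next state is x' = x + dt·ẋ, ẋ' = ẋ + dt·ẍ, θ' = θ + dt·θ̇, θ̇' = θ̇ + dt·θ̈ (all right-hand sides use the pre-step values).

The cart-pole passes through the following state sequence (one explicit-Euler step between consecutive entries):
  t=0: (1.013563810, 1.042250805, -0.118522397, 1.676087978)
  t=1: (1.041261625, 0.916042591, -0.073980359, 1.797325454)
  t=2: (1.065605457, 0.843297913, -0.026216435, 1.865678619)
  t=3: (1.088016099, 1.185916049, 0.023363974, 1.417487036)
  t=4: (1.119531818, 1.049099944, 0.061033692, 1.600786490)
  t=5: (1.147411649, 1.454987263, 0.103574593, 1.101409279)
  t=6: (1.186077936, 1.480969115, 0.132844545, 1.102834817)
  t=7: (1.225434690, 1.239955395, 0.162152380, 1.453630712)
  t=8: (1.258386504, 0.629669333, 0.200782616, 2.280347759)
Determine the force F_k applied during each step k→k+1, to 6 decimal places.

F_0 = -3.364446 N
F_1 = -1.938975 N
F_2 = 8.446241 N
F_3 = -3.343394 N
F_4 = 10.189303 N
F_5 = 0.871514 N
F_6 = -5.724376 N
F_7 = -14.950147 N

step 0→1:
  ẍ = (ẋ'−ẋ)/dt = (0.916042591−1.042250805)/0.026575 = -4.749133
  θ̈ = (θ̇'−θ̇)/dt = (1.797325454−1.676087978)/0.026575 = 4.562088
  sinθ=-0.118245, cosθ=0.992984
  F = (M+m)·ẍ + m·l·cosθ·θ̈ − m·l·sinθ·θ̇² = -4.300844 + 0.872424 − -0.063973 = -3.364446
step 1→2:
  ẍ = (ẋ'−ẋ)/dt = (0.843297913−0.916042591)/0.026575 = -2.737335
  θ̈ = (θ̇'−θ̇)/dt = (1.865678619−1.797325454)/0.026575 = 2.572085
  sinθ=-0.073913, cosθ=0.997265
  F = (M+m)·ẍ + m·l·cosθ·θ̈ − m·l·sinθ·θ̇² = -2.478947 + 0.493989 − -0.045983 = -1.938975
step 2→3:
  ẍ = (ẋ'−ẋ)/dt = (1.185916049−0.843297913)/0.026575 = 12.892498
  θ̈ = (θ̇'−θ̇)/dt = (1.417487036−1.865678619)/0.026575 = -16.865158
  sinθ=-0.026213, cosθ=0.999656
  F = (M+m)·ẍ + m·l·cosθ·θ̈ − m·l·sinθ·θ̇² = 11.675524 + -3.246855 − -0.017572 = 8.446241
step 3→4:
  ẍ = (ẋ'−ẋ)/dt = (1.049099944−1.185916049)/0.026575 = -5.148301
  θ̈ = (θ̇'−θ̇)/dt = (1.600786490−1.417487036)/0.026575 = 6.897439
  sinθ=0.023362, cosθ=0.999727
  F = (M+m)·ẍ + m·l·cosθ·θ̈ − m·l·sinθ·θ̇² = -4.662332 + 1.327978 − 0.009040 = -3.343394
step 4→5:
  ẍ = (ẋ'−ẋ)/dt = (1.454987263−1.049099944)/0.026575 = 15.273276
  θ̈ = (θ̇'−θ̇)/dt = (1.101409279−1.600786490)/0.026575 = -18.791240
  sinθ=0.060996, cosθ=0.998138
  F = (M+m)·ẍ + m·l·cosθ·θ̈ − m·l·sinθ·θ̇² = 13.831571 + -3.612166 − 0.030102 = 10.189303
step 5→6:
  ẍ = (ẋ'−ẋ)/dt = (1.480969115−1.454987263)/0.026575 = 0.977680
  θ̈ = (θ̇'−θ̇)/dt = (1.102834817−1.101409279)/0.026575 = 0.053642
  sinθ=0.103390, cosθ=0.994641
  F = (M+m)·ẍ + m·l·cosθ·θ̈ − m·l·sinθ·θ̇² = 0.885393 + 0.010275 − 0.024154 = 0.871514
step 6→7:
  ẍ = (ẋ'−ẋ)/dt = (1.239955395−1.480969115)/0.026575 = -9.069190
  θ̈ = (θ̇'−θ̇)/dt = (1.453630712−1.102834817)/0.026575 = 13.200222
  sinθ=0.132454, cosθ=0.991189
  F = (M+m)·ẍ + m·l·cosθ·θ̈ − m·l·sinθ·θ̇² = -8.213113 + 2.519761 − 0.031025 = -5.724376
step 7→8:
  ẍ = (ẋ'−ẋ)/dt = (0.629669333−1.239955395)/0.026575 = -22.964668
  θ̈ = (θ̇'−θ̇)/dt = (2.280347759−1.453630712)/0.026575 = 31.108826
  sinθ=0.161443, cosθ=0.986882
  F = (M+m)·ẍ + m·l·cosθ·θ̈ − m·l·sinθ·θ̇² = -20.796941 + 5.912492 − 0.065697 = -14.950147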